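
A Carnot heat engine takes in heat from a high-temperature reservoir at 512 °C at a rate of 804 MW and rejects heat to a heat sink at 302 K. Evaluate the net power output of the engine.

T_H = 512 °C → 512 + 273.15 = 785.15 K.
η_rev = 1 − T_C/T_H = 1 − 302.00/785.15 = 0.6154.
W = η·Q_H = 0.6154 × 804 = 495 MW.

Ẇ ≈ 495 MW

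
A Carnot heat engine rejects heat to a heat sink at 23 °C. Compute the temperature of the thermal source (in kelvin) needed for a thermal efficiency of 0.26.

T_H ≈ 400.2 K

T_C = 23 °C → 23 + 273.15 = 296.15 K.
From η = 1 − T_C/T_H, solving for T_H gives T_H = T_C/(1 − η) = 296.15/(1 − 0.26) = 400.2 K.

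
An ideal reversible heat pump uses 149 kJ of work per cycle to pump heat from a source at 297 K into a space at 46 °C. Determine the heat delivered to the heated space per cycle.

Q_H ≈ 2147 kJ

T_H = 46 °C → 46 + 273.15 = 319.15 K.
Reversible heating COP: COP_HP = T_H/(T_H − T_C) = 319.15/22.15 = 14.4086.
Q_H = COP_HP · W = 14.4086 × 149 = 2147 kJ.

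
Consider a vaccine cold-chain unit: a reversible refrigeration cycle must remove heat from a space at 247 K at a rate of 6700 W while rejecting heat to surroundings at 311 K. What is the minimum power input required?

Ẇ_in ≈ 1740 W

Carnot COP: COP_R = T_C/(T_H − T_C) = 247.00/64.00 = 3.8594.
W = Q_C/COP_R = 6700/3.8594 = 1740 W.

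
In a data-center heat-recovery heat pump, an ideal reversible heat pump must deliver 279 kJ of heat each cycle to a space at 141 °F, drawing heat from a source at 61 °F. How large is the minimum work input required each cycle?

T_H = 141 °F → (141 − 32) × 5/9 = 60.56 °C = 333.71 K.
T_C = 61 °F → (61 − 32) × 5/9 = 16.11 °C = 289.26 K.
The Carnot heat-pump COP is COP_HP = T_H/(T_H − T_C) = 333.71/44.44 = 7.5084.
W = Q_H/COP_HP = 279/7.5084 = 37.2 kJ.

W_in ≈ 37.2 kJ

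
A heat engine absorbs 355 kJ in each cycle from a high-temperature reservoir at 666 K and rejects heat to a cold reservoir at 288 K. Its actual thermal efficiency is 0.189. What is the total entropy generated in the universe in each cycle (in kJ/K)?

W = η·Q_H = 0.189 × 355 = 67.09 kJ, so Q_C = Q_H − W = 287.9 kJ.
Entropy balance on the reservoirs: −Q_H/T_H = -0.5330 kJ/K, +Q_C/T_C = 0.9997 kJ/K.
ΔS_univ = −Q_H/T_H + Q_C/T_C = 0.467 kJ/K (> 0, since η = 0.189 < η_Carnot = 0.568).

ΔS_univ ≈ 0.467 kJ/K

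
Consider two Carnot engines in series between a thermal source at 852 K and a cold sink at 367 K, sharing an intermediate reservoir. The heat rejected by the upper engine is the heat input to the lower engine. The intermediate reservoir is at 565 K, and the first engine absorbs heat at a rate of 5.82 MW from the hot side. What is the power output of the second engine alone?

Ẇ₂ ≈ 1.35 MW

Heat entering the second stage: Q_m = Q_H·(T_m/T_H) = 5.82 × 565.00/852.00 = 3.86 MW.
Second-stage efficiency η₂ = 1 − T_C/T_m = 1 − 367.00/565.00 = 0.3504, so W₂ = η₂·Q_m = 1.35 MW.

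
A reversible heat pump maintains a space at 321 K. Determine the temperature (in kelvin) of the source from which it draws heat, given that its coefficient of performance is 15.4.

COP_HP = T_H/(T_H − T_C) ⇒ T_C = T_H·(COP_HP − 1)/COP_HP = 321.00 × (15.4 − 1)/15.4 = 300 K.

T_C ≈ 300 K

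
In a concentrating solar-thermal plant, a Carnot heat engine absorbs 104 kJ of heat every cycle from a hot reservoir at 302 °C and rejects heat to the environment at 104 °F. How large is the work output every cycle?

T_H = 302 °C → 302 + 273.15 = 575.15 K.
T_C = 104 °F → (104 − 32) × 5/9 = 40.00 °C = 313.15 K.
η_rev = 1 − T_C/T_H = 1 − 313.15/575.15 = 0.4555.
W = η·Q_H = 0.4555 × 104 = 47.38 kJ.

W ≈ 47.38 kJ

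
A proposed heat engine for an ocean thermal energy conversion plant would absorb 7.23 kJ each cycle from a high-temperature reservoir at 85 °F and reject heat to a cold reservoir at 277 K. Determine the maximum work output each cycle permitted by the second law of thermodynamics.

T_H = 85 °F → (85 − 32) × 5/9 = 29.44 °C = 302.59 K.
The second-law ceiling is the Carnot efficiency, η_max = 1 − T_C/T_H = 1 − 277.00/302.59 = 0.0846.
W_max = η_max · Q_H = 0.0846 × 7.23 = 0.6115 kJ.

W_max ≈ 0.6115 kJ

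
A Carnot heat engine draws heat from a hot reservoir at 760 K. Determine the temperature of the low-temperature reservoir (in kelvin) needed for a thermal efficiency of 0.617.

T_C ≈ 291.1 K

From η = 1 − T_C/T_H, T_C = T_H·(1 − η) = 760.00 × (1 − 0.617) = 291.1 K.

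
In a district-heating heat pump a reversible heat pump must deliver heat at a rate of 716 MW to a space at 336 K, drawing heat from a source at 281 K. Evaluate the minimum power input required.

Ẇ_in ≈ 117 MW

COP_HP = T_H/(T_H − T_C) = 336.00/55.00 = 6.1091.
W = Q_H/COP_HP = 716/6.1091 = 117 MW.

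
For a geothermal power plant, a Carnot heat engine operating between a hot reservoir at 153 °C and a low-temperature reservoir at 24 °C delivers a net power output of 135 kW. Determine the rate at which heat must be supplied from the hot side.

Q̇_H ≈ 446.0 kW

T_H = 153 °C → 153 + 273.15 = 426.15 K.
T_C = 24 °C → 24 + 273.15 = 297.15 K.
η_rev = 1 − T_C/T_H = 1 − 297.15/426.15 = 0.3027.
Q_H = W/η = 135/0.3027 = 446.0 kW.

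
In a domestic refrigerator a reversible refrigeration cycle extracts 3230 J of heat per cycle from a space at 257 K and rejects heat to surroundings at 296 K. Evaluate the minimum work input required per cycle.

The reversible coefficient of performance is COP_R = T_C/(T_H − T_C) = 257.00/39.00 = 6.5897.
W = Q_C/COP_R = 3230/6.5897 = 490 J.

W_in ≈ 490 J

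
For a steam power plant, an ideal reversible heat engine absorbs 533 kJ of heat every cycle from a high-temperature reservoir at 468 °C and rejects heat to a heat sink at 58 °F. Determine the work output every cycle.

W ≈ 326.2 kJ

T_H = 468 °C → 468 + 273.15 = 741.15 K.
T_C = 58 °F → (58 − 32) × 5/9 = 14.44 °C = 287.59 K.
The Carnot efficiency is η = 1 − T_C/T_H = 1 − 287.59/741.15 = 0.6120.
W = η·Q_H = 0.6120 × 533 = 326.2 kJ.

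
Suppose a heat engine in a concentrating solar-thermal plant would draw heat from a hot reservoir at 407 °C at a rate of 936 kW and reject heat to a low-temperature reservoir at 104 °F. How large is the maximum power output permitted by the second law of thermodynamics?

T_H = 407 °C → 407 + 273.15 = 680.15 K.
T_C = 104 °F → (104 − 32) × 5/9 = 40.00 °C = 313.15 K.
No engine can exceed the Carnot limit: η_max = 1 − T_C/T_H = 1 − 313.15/680.15 = 0.5396.
W_max = η_max · Q_H = 0.5396 × 936 = 505 kW.

Ẇ_max ≈ 505 kW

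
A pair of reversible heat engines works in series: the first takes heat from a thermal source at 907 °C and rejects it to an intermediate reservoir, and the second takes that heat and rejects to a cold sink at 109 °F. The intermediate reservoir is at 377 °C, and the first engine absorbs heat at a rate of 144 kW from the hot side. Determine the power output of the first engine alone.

T_H = 907 °C → 907 + 273.15 = 1180.15 K.
T_C = 109 °F → (109 − 32) × 5/9 = 42.78 °C = 315.93 K.
T_m = 377 °C → 377 + 273.15 = 650.15 K.
First-stage efficiency η₁ = 1 − T_m/T_H = 1 − 650.15/1180.15 = 0.4491.
W₁ = η₁·Q_H = 0.4491 × 144 = 64.67 kW.

Ẇ₁ ≈ 64.67 kW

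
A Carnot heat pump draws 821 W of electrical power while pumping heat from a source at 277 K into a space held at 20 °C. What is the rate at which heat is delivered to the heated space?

Q̇_H ≈ 14900 W

T_H = 20 °C → 20 + 273.15 = 293.15 K.
For a reversible heat pump, COP_HP = T_H/(T_H − T_C) = 293.15/16.15 = 18.1517.
Q_H = COP_HP · W = 18.1517 × 821 = 14900 W.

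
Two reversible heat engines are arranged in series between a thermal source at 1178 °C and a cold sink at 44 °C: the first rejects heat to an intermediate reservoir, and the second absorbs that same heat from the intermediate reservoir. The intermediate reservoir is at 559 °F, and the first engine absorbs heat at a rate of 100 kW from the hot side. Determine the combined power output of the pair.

T_H = 1178 °C → 1178 + 273.15 = 1451.15 K.
T_C = 44 °C → 44 + 273.15 = 317.15 K.
Two reversible stages in series are equivalent to a single Carnot engine between T_H and T_C, so η_total = 1 − T_C/T_H = 1 − 317.15/1451.15 = 0.7814.
W_total = η_total · Q_H = 0.7814 × 100 = 78.14 kW.

Ẇ_total ≈ 78.14 kW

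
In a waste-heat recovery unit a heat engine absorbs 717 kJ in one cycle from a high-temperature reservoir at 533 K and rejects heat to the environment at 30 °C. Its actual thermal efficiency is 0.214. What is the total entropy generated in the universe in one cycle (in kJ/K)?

T_C = 30 °C → 30 + 273.15 = 303.15 K.
W = η·Q_H = 0.214 × 717 = 153.4 kJ, so Q_C = Q_H − W = 563.6 kJ.
The hot reservoir loses entropy Q_H/T_H = 717/533.00 = 1.345 kJ/K; the cold reservoir gains Q_C/T_C = 563.6/303.15 = 1.859 kJ/K.
ΔS_univ = −Q_H/T_H + Q_C/T_C = 0.514 kJ/K (> 0, since η = 0.214 < η_Carnot = 0.431).

ΔS_univ ≈ 0.514 kJ/K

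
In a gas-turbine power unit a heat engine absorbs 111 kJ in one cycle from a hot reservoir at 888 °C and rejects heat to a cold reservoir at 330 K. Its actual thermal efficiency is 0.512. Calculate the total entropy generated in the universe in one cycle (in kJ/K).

ΔS_univ ≈ 0.0686 kJ/K

T_H = 888 °C → 888 + 273.15 = 1161.15 K.
W = η·Q_H = 0.512 × 111 = 56.83 kJ, so Q_C = Q_H − W = 54.17 kJ.
Entropy balance on the reservoirs: −Q_H/T_H = -0.09559 kJ/K, +Q_C/T_C = 0.1641 kJ/K.
ΔS_univ = −Q_H/T_H + Q_C/T_C = 0.0686 kJ/K (> 0, since η = 0.512 < η_Carnot = 0.716).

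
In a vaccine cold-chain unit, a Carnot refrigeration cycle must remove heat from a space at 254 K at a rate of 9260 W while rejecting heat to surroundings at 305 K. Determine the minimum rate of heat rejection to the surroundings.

For a reversible cycle Q_H/Q_C = T_H/T_C, so Q_H = Q_C·T_H/T_C = 9260 × 305.00/254.00 = 11120 W.

Q̇_H ≈ 11120 W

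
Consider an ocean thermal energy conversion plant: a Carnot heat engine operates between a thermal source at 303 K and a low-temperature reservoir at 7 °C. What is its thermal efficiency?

η ≈ 0.0754

T_C = 7 °C → 7 + 273.15 = 280.15 K.
Since the cycle is reversible, η = 1 − T_C/T_H = 1 − 280.15/303.00 = 0.0754.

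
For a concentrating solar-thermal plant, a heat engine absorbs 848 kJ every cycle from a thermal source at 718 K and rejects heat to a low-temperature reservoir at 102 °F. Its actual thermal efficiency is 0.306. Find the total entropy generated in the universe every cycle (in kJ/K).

T_C = 102 °F → (102 − 32) × 5/9 = 38.89 °C = 312.04 K.
W = η·Q_H = 0.306 × 848 = 259.5 kJ, so Q_C = Q_H − W = 588.5 kJ.
The hot reservoir loses entropy Q_H/T_H = 848/718.00 = 1.181 kJ/K; the cold reservoir gains Q_C/T_C = 588.5/312.04 = 1.886 kJ/K.
ΔS_univ = −Q_H/T_H + Q_C/T_C = 0.705 kJ/K (> 0, since η = 0.306 < η_Carnot = 0.565).

ΔS_univ ≈ 0.705 kJ/K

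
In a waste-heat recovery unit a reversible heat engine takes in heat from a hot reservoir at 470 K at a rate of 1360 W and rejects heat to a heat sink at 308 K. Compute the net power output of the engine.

η_rev = 1 − T_C/T_H = 1 − 308.00/470.00 = 0.3447.
W = η·Q_H = 0.3447 × 1360 = 469 W.

Ẇ ≈ 469 W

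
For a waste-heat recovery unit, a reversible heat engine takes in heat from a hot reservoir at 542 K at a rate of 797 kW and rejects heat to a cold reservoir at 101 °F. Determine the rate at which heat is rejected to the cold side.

T_C = 101 °F → (101 − 32) × 5/9 = 38.33 °C = 311.48 K.
The Carnot efficiency is η = 1 − T_C/T_H = 1 − 311.48/542.00 = 0.4253.
For a reversible cycle Q_C/Q_H = T_C/T_H, so Q_C = 797 × 311.48/542.00 = 458 kW.

Q̇_C ≈ 458 kW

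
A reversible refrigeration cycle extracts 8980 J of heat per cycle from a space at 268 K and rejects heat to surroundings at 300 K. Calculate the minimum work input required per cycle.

Carnot COP: COP_R = T_C/(T_H − T_C) = 268.00/32.00 = 8.3750.
W = Q_C/COP_R = 8980/8.3750 = 1070 J.

W_in ≈ 1070 J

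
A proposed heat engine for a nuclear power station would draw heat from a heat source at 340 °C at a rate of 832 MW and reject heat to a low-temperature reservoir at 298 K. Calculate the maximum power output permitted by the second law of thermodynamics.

Ẇ_max ≈ 428 MW

T_H = 340 °C → 340 + 273.15 = 613.15 K.
The upper bound on efficiency is η_max = 1 − T_C/T_H = 1 − 298.00/613.15 = 0.5140.
W_max = η_max · Q_H = 0.5140 × 832 = 428 MW.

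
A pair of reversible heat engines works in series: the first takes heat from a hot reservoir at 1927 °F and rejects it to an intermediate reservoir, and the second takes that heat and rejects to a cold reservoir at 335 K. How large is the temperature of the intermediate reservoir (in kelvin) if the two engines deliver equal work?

T_m ≈ 830 K

T_H = 1927 °F → (1927 − 32) × 5/9 = 1052.78 °C = 1325.93 K.
For reversible stages Q_m = Q_H·(T_m/T_H). Setting W₁ = Q_H(1 − T_m/T_H) equal to W₂ = Q_m(1 − T_C/T_m) = Q_H·(T_m − T_C)/T_H gives T_H − T_m = T_m − T_C, so T_m = (T_H + T_C)/2 = (1325.93 + 335.00)/2 = 830 K.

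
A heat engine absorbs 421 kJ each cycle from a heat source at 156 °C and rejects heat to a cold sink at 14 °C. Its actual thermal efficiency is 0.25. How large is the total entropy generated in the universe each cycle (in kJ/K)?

ΔS_univ ≈ 0.119 kJ/K

T_H = 156 °C → 156 + 273.15 = 429.15 K.
T_C = 14 °C → 14 + 273.15 = 287.15 K.
W = η·Q_H = 0.25 × 421 = 105.2 kJ, so Q_C = Q_H − W = 315.8 kJ.
Reservoir entropy changes: ΔS_H = −Q_H/T_H = −421/429.15 = -0.9810 kJ/K and ΔS_C = +Q_C/T_C = 315.8/287.15 = 1.100 kJ/K.
ΔS_univ = −Q_H/T_H + Q_C/T_C = 0.119 kJ/K (> 0, since η = 0.25 < η_Carnot = 0.331).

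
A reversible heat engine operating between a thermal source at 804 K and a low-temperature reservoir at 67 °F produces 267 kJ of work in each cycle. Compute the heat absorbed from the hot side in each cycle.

T_C = 67 °F → (67 − 32) × 5/9 = 19.44 °C = 292.59 K.
Since the cycle is reversible, η = 1 − T_C/T_H = 1 − 292.59/804.00 = 0.6361.
Q_H = W/η = 267/0.6361 = 420 kJ.

Q_H ≈ 420 kJ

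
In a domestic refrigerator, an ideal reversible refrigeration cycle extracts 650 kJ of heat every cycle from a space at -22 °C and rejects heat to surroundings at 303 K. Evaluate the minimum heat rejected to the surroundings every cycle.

T_C = -22 °C → -22 + 273.15 = 251.15 K.
For a reversible cycle Q_H/Q_C = T_H/T_C, so Q_H = Q_C·T_H/T_C = 650 × 303.00/251.15 = 784.2 kJ.

Q_H ≈ 784.2 kJ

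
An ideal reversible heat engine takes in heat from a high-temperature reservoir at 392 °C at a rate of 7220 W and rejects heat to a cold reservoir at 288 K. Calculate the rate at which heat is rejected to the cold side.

T_H = 392 °C → 392 + 273.15 = 665.15 K.
η_rev = 1 − T_C/T_H = 1 − 288.00/665.15 = 0.5670.
For a reversible cycle Q_C/Q_H = T_C/T_H, so Q_C = 7220 × 288.00/665.15 = 3126 W.

Q̇_C ≈ 3126 W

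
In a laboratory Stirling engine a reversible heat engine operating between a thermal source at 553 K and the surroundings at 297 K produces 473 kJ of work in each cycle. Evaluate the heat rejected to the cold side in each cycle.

Since the cycle is reversible, η = 1 − T_C/T_H = 1 − 297.00/553.00 = 0.4629.
Since Q_C/Q_H = T_C/T_H and Q_H = W/η, Q_C = W·T_C/(T_H − T_C) = 473 × 297.00/256.00 = 549 kJ.

Q_C ≈ 549 kJ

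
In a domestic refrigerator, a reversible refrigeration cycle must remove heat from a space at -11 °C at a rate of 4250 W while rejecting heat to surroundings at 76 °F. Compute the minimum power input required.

Ẇ_in ≈ 574.6 W

T_H = 76 °F → (76 − 32) × 5/9 = 24.44 °C = 297.59 K.
T_C = -11 °C → -11 + 273.15 = 262.15 K.
Carnot COP: COP_R = T_C/(T_H − T_C) = 262.15/35.44 = 7.3961.
W = Q_C/COP_R = 4250/7.3961 = 574.6 W.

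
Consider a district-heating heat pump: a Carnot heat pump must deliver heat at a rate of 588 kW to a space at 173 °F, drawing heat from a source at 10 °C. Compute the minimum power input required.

T_H = 173 °F → (173 − 32) × 5/9 = 78.33 °C = 351.48 K.
T_C = 10 °C → 10 + 273.15 = 283.15 K.
Reversible heating COP: COP_HP = T_H/(T_H − T_C) = 351.48/68.33 = 5.1437.
W = Q_H/COP_HP = 588/5.1437 = 114.3 kW.

Ẇ_in ≈ 114.3 kW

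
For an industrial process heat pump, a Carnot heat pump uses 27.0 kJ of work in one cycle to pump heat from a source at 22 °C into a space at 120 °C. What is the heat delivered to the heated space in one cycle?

T_H = 120 °C → 120 + 273.15 = 393.15 K.
T_C = 22 °C → 22 + 273.15 = 295.15 K.
For a reversible heat pump, COP_HP = T_H/(T_H − T_C) = 393.15/98.00 = 4.0117.
Q_H = COP_HP · W = 4.0117 × 27.0 = 108 kJ.

Q_H ≈ 108 kJ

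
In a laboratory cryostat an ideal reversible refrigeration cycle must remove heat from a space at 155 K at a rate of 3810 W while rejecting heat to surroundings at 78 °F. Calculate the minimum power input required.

T_H = 78 °F → (78 − 32) × 5/9 = 25.56 °C = 298.71 K.
COP_R = T_C/(T_H − T_C) = 155.00/143.71 = 1.0786.
W = Q_C/COP_R = 3810/1.0786 = 3532 W.

Ẇ_in ≈ 3532 W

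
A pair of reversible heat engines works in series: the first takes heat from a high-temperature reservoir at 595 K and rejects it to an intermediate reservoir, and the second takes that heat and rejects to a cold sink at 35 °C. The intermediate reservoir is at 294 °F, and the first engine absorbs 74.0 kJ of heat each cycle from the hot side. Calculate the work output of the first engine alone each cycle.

T_C = 35 °C → 35 + 273.15 = 308.15 K.
T_m = 294 °F → (294 − 32) × 5/9 = 145.56 °C = 418.71 K.
First-stage efficiency η₁ = 1 − T_m/T_H = 1 − 418.71/595.00 = 0.2963.
W₁ = η₁·Q_H = 0.2963 × 74.0 = 21.9 kJ.

W₁ ≈ 21.9 kJ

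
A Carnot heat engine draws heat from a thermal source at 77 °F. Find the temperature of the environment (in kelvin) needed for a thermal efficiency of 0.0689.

T_H = 77 °F → (77 − 32) × 5/9 = 25.00 °C = 298.15 K.
From η = 1 − T_C/T_H, T_C = T_H·(1 − η) = 298.15 × (1 − 0.0689) = 277.6 K.

T_C ≈ 277.6 K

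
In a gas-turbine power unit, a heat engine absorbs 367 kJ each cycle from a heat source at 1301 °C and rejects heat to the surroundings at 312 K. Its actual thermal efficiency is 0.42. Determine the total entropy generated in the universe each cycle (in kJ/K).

ΔS_univ ≈ 0.449 kJ/K

T_H = 1301 °C → 1301 + 273.15 = 1574.15 K.
W = η·Q_H = 0.42 × 367 = 154.1 kJ, so Q_C = Q_H − W = 212.9 kJ.
Entropy balance on the reservoirs: −Q_H/T_H = -0.2331 kJ/K, +Q_C/T_C = 0.6822 kJ/K.
ΔS_univ = −Q_H/T_H + Q_C/T_C = 0.449 kJ/K (> 0, since η = 0.42 < η_Carnot = 0.802).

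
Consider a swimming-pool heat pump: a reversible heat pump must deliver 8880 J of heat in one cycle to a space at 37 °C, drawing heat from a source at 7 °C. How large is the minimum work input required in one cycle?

T_H = 37 °C → 37 + 273.15 = 310.15 K.
T_C = 7 °C → 7 + 273.15 = 280.15 K.
The Carnot heat-pump COP is COP_HP = T_H/(T_H − T_C) = 310.15/30.00 = 10.3383.
W = Q_H/COP_HP = 8880/10.3383 = 859 J.

W_in ≈ 859 J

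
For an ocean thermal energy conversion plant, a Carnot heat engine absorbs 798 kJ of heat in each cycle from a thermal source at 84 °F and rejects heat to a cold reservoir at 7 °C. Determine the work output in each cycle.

T_H = 84 °F → (84 − 32) × 5/9 = 28.89 °C = 302.04 K.
T_C = 7 °C → 7 + 273.15 = 280.15 K.
Since the cycle is reversible, η = 1 − T_C/T_H = 1 − 280.15/302.04 = 0.0725.
W = η·Q_H = 0.0725 × 798 = 57.83 kJ.

W ≈ 57.83 kJ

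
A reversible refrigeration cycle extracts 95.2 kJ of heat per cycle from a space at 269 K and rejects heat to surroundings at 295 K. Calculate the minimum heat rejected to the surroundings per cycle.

Q_H ≈ 104 kJ

For a reversible cycle Q_H/Q_C = T_H/T_C, so Q_H = Q_C·T_H/T_C = 95.2 × 295.00/269.00 = 104 kJ.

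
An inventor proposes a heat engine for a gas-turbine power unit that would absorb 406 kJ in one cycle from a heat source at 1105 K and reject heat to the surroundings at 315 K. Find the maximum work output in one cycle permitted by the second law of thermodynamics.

The upper bound on efficiency is η_max = 1 − T_C/T_H = 1 − 315.00/1105.00 = 0.7149.
W_max = η_max · Q_H = 0.7149 × 406 = 290 kJ.

W_max ≈ 290 kJ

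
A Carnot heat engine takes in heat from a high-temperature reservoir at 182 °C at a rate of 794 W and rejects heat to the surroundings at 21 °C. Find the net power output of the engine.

T_H = 182 °C → 182 + 273.15 = 455.15 K.
T_C = 21 °C → 21 + 273.15 = 294.15 K.
The Carnot efficiency is η = 1 − T_C/T_H = 1 − 294.15/455.15 = 0.3537.
W = η·Q_H = 0.3537 × 794 = 281 W.

Ẇ ≈ 281 W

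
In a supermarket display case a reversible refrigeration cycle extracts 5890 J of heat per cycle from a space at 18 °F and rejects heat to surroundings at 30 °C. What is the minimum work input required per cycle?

W_in ≈ 838 J

T_H = 30 °C → 30 + 273.15 = 303.15 K.
T_C = 18 °F → (18 − 32) × 5/9 = -7.78 °C = 265.37 K.
The reversible coefficient of performance is COP_R = T_C/(T_H − T_C) = 265.37/37.78 = 7.0246.
W = Q_C/COP_R = 5890/7.0246 = 838 J.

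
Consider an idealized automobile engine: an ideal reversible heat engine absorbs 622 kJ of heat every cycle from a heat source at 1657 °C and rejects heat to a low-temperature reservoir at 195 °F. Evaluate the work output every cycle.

T_H = 1657 °C → 1657 + 273.15 = 1930.15 K.
T_C = 195 °F → (195 − 32) × 5/9 = 90.56 °C = 363.71 K.
The Carnot efficiency is η = 1 − T_C/T_H = 1 − 363.71/1930.15 = 0.8116.
W = η·Q_H = 0.8116 × 622 = 504.8 kJ.

W ≈ 504.8 kJ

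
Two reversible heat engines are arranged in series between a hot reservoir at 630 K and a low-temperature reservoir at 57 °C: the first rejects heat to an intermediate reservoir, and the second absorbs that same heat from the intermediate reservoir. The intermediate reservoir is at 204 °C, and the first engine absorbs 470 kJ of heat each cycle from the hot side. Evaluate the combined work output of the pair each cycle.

T_C = 57 °C → 57 + 273.15 = 330.15 K.
Two reversible stages in series are equivalent to a single Carnot engine between T_H and T_C, so η_total = 1 − T_C/T_H = 1 − 330.15/630.00 = 0.4760.
W_total = η_total · Q_H = 0.4760 × 470 = 224 kJ.

W_total ≈ 224 kJ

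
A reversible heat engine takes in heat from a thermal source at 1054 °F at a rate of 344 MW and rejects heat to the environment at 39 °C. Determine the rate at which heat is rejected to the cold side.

Q̇_C ≈ 128 MW

T_H = 1054 °F → (1054 − 32) × 5/9 = 567.78 °C = 840.93 K.
T_C = 39 °C → 39 + 273.15 = 312.15 K.
Since the cycle is reversible, η = 1 − T_C/T_H = 1 − 312.15/840.93 = 0.6288.
For a reversible cycle Q_C/Q_H = T_C/T_H, so Q_C = 344 × 312.15/840.93 = 128 MW.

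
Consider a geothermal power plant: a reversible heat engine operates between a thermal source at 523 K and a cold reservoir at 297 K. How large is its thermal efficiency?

The Carnot efficiency is η = 1 − T_C/T_H = 1 − 297.00/523.00 = 0.432.

η ≈ 0.432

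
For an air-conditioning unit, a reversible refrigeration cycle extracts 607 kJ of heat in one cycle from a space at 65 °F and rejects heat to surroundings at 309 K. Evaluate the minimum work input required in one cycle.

T_C = 65 °F → (65 − 32) × 5/9 = 18.33 °C = 291.48 K.
For a reversible refrigerator, COP_R = T_C/(T_H − T_C) = 291.48/17.52 = 16.6403.
W = Q_C/COP_R = 607/16.6403 = 36.5 kJ.

W_in ≈ 36.5 kJ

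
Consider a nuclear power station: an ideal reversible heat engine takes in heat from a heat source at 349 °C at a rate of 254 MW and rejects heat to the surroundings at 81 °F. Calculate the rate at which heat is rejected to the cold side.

T_H = 349 °C → 349 + 273.15 = 622.15 K.
T_C = 81 °F → (81 − 32) × 5/9 = 27.22 °C = 300.37 K.
η_rev = 1 − T_C/T_H = 1 − 300.37/622.15 = 0.5172.
For a reversible cycle Q_C/Q_H = T_C/T_H, so Q_C = 254 × 300.37/622.15 = 122.6 MW.

Q̇_C ≈ 122.6 MW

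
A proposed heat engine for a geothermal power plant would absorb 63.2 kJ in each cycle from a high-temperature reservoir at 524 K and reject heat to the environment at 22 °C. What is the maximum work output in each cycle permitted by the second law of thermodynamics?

T_C = 22 °C → 22 + 273.15 = 295.15 K.
The upper bound on efficiency is η_max = 1 − T_C/T_H = 1 − 295.15/524.00 = 0.4367.
W_max = η_max · Q_H = 0.4367 × 63.2 = 27.6 kJ.

W_max ≈ 27.6 kJ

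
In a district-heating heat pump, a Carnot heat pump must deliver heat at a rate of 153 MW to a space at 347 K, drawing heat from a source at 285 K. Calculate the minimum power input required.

Reversible heating COP: COP_HP = T_H/(T_H − T_C) = 347.00/62.00 = 5.5968.
W = Q_H/COP_HP = 153/5.5968 = 27.3 MW.

Ẇ_in ≈ 27.3 MW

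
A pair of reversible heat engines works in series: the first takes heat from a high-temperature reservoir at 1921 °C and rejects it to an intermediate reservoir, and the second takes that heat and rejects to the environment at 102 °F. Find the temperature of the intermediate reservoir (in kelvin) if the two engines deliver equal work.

T_H = 1921 °C → 1921 + 273.15 = 2194.15 K.
T_C = 102 °F → (102 − 32) × 5/9 = 38.89 °C = 312.04 K.
For reversible stages Q_m = Q_H·(T_m/T_H). Setting W₁ = Q_H(1 − T_m/T_H) equal to W₂ = Q_m(1 − T_C/T_m) = Q_H·(T_m − T_C)/T_H gives T_H − T_m = T_m − T_C, so T_m = (T_H + T_C)/2 = (2194.15 + 312.04)/2 = 1253 K.

T_m ≈ 1253 K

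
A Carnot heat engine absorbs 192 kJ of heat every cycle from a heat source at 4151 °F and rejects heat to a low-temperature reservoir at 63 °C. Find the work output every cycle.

T_H = 4151 °F → (4151 − 32) × 5/9 = 2288.33 °C = 2561.48 K.
T_C = 63 °C → 63 + 273.15 = 336.15 K.
For a reversible engine, η = 1 − T_C/T_H = 1 − 336.15/2561.48 = 0.8688.
W = η·Q_H = 0.8688 × 192 = 167 kJ.

W ≈ 167 kJ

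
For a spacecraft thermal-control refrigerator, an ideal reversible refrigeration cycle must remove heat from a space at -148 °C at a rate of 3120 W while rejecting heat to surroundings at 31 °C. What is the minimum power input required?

Ẇ_in ≈ 4460 W

T_H = 31 °C → 31 + 273.15 = 304.15 K.
T_C = -148 °C → -148 + 273.15 = 125.15 K.
The reversible coefficient of performance is COP_R = T_C/(T_H − T_C) = 125.15/179.00 = 0.6992.
W = Q_C/COP_R = 3120/0.6992 = 4460 W.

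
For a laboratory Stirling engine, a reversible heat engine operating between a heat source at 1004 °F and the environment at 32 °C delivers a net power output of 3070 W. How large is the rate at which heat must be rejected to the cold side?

T_H = 1004 °F → (1004 − 32) × 5/9 = 540.00 °C = 813.15 K.
T_C = 32 °C → 32 + 273.15 = 305.15 K.
Carnot efficiency: η = 1 − T_C/T_H = 1 − 305.15/813.15 = 0.6247.
Since Q_C/Q_H = T_C/T_H and Q_H = W/η, Q_C = W·T_C/(T_H − T_C) = 3070 × 305.15/508.00 = 1844 W.

Q̇_C ≈ 1844 W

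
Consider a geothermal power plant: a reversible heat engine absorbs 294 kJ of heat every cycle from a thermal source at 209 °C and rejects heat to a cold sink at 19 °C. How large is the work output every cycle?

W ≈ 116 kJ

T_H = 209 °C → 209 + 273.15 = 482.15 K.
T_C = 19 °C → 19 + 273.15 = 292.15 K.
η_rev = 1 − T_C/T_H = 1 − 292.15/482.15 = 0.3941.
W = η·Q_H = 0.3941 × 294 = 116 kJ.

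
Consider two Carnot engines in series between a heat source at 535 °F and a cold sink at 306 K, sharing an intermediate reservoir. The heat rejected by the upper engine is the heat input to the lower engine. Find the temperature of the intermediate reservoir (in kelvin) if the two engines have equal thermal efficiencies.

T_H = 535 °F → (535 − 32) × 5/9 = 279.44 °C = 552.59 K.
Equal efficiencies require 1 − T_m/T_H = 1 − T_C/T_m, i.e. T_m/T_H = T_C/T_m, so T_m = √(T_H·T_C) = √(552.59 × 306.00) = 411 K.

T_m ≈ 411 K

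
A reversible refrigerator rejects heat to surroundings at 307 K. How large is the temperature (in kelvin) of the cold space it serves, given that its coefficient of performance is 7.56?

COP_R = T_C/(T_H − T_C) ⇒ T_C = T_H·COP_R/(1 + COP_R) = 307.00 × 7.56/(1 + 7.56) = 271.1 K.

T_C ≈ 271.1 K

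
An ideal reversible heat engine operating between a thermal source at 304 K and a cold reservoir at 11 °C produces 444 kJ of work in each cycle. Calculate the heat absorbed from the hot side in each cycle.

Q_H ≈ 6800 kJ

T_C = 11 °C → 11 + 273.15 = 284.15 K.
For a reversible engine, η = 1 − T_C/T_H = 1 − 284.15/304.00 = 0.0653.
Q_H = W/η = 444/0.0653 = 6800 kJ.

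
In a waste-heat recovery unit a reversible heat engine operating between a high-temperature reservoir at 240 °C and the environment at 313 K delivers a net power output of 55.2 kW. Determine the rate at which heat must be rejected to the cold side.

Q̇_C ≈ 86.3 kW

T_H = 240 °C → 240 + 273.15 = 513.15 K.
Since the cycle is reversible, η = 1 − T_C/T_H = 1 − 313.00/513.15 = 0.3900.
Since Q_C/Q_H = T_C/T_H and Q_H = W/η, Q_C = W·T_C/(T_H − T_C) = 55.2 × 313.00/200.15 = 86.3 kW.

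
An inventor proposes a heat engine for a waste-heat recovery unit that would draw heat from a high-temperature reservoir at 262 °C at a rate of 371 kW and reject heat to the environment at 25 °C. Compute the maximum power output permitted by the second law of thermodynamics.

Ẇ_max ≈ 164 kW

T_H = 262 °C → 262 + 273.15 = 535.15 K.
T_C = 25 °C → 25 + 273.15 = 298.15 K.
No engine can exceed the Carnot limit: η_max = 1 − T_C/T_H = 1 − 298.15/535.15 = 0.4429.
W_max = η_max · Q_H = 0.4429 × 371 = 164 kW.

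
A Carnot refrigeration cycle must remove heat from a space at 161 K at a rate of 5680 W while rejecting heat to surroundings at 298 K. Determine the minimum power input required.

The reversible coefficient of performance is COP_R = T_C/(T_H − T_C) = 161.00/137.00 = 1.1752.
W = Q_C/COP_R = 5680/1.1752 = 4833 W.

Ẇ_in ≈ 4833 W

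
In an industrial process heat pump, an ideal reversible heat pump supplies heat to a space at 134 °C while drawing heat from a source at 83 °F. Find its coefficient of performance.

T_H = 134 °C → 134 + 273.15 = 407.15 K.
T_C = 83 °F → (83 − 32) × 5/9 = 28.33 °C = 301.48 K.
COP_HP = T_H/(T_H − T_C) = 407.15/(407.15 − 301.48) = 3.853.

COP_HP ≈ 3.853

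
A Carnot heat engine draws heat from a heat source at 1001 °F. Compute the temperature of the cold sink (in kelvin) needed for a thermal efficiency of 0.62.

T_H = 1001 °F → (1001 − 32) × 5/9 = 538.33 °C = 811.48 K.
From η = 1 − T_C/T_H, T_C = T_H·(1 − η) = 811.48 × (1 − 0.62) = 308 K.

T_C ≈ 308 K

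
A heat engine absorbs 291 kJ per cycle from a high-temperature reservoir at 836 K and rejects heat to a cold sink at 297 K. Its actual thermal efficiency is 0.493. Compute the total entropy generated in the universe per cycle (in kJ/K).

W = η·Q_H = 0.493 × 291 = 143.5 kJ, so Q_C = Q_H − W = 147.5 kJ.
Reservoir entropy changes: ΔS_H = −Q_H/T_H = −291/836.00 = -0.3481 kJ/K and ΔS_C = +Q_C/T_C = 147.5/297.00 = 0.4968 kJ/K.
ΔS_univ = −Q_H/T_H + Q_C/T_C = 0.149 kJ/K (> 0, since η = 0.493 < η_Carnot = 0.645).

ΔS_univ ≈ 0.149 kJ/K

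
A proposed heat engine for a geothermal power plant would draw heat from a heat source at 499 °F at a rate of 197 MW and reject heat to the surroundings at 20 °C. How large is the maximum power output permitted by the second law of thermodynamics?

T_H = 499 °F → (499 − 32) × 5/9 = 259.44 °C = 532.59 K.
T_C = 20 °C → 20 + 273.15 = 293.15 K.
By the Carnot theorem, η_max = 1 − T_C/T_H = 1 − 293.15/532.59 = 0.4496.
W_max = η_max · Q_H = 0.4496 × 197 = 88.57 MW.

Ẇ_max ≈ 88.57 MW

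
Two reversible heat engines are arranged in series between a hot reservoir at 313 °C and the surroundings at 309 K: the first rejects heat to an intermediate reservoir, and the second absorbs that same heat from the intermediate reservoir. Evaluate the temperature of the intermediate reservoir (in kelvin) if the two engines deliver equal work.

T_m ≈ 447.6 K

T_H = 313 °C → 313 + 273.15 = 586.15 K.
For reversible stages Q_m = Q_H·(T_m/T_H). Setting W₁ = Q_H(1 − T_m/T_H) equal to W₂ = Q_m(1 − T_C/T_m) = Q_H·(T_m − T_C)/T_H gives T_H − T_m = T_m − T_C, so T_m = (T_H + T_C)/2 = (586.15 + 309.00)/2 = 447.6 K.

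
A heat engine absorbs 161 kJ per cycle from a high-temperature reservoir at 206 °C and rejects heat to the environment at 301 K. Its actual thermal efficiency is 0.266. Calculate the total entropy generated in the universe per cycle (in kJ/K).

T_H = 206 °C → 206 + 273.15 = 479.15 K.
W = η·Q_H = 0.266 × 161 = 42.83 kJ, so Q_C = Q_H − W = 118.2 kJ.
The hot reservoir loses entropy Q_H/T_H = 161/479.15 = 0.3360 kJ/K; the cold reservoir gains Q_C/T_C = 118.2/301.00 = 0.3926 kJ/K.
ΔS_univ = −Q_H/T_H + Q_C/T_C = 0.05659 kJ/K (> 0, since η = 0.266 < η_Carnot = 0.372).

ΔS_univ ≈ 0.05659 kJ/K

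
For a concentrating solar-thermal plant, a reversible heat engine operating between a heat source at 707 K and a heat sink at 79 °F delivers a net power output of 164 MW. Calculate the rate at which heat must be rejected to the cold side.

Q̇_C ≈ 120 MW

T_C = 79 °F → (79 − 32) × 5/9 = 26.11 °C = 299.26 K.
η_rev = 1 − T_C/T_H = 1 − 299.26/707.00 = 0.5767.
Since Q_C/Q_H = T_C/T_H and Q_H = W/η, Q_C = W·T_C/(T_H − T_C) = 164 × 299.26/407.74 = 120 MW.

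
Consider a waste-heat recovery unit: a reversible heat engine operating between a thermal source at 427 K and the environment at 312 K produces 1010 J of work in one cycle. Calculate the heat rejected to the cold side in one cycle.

Q_C ≈ 2740 J

For a reversible engine, η = 1 − T_C/T_H = 1 − 312.00/427.00 = 0.2693.
Since Q_C/Q_H = T_C/T_H and Q_H = W/η, Q_C = W·T_C/(T_H − T_C) = 1010 × 312.00/115.00 = 2740 J.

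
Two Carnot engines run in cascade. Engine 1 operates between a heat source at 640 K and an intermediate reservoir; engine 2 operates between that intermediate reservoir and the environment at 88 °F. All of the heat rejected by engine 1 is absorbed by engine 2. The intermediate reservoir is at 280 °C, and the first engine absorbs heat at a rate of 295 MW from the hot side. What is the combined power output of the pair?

Ẇ_total ≈ 154.8 MW

T_C = 88 °F → (88 − 32) × 5/9 = 31.11 °C = 304.26 K.
Two reversible stages in series are equivalent to a single Carnot engine between T_H and T_C, so η_total = 1 − T_C/T_H = 1 − 304.26/640.00 = 0.5246.
W_total = η_total · Q_H = 0.5246 × 295 = 154.8 MW.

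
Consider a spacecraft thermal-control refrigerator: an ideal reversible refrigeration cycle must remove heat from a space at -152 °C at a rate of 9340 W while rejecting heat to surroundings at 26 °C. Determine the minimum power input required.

T_H = 26 °C → 26 + 273.15 = 299.15 K.
T_C = -152 °C → -152 + 273.15 = 121.15 K.
For a reversible refrigerator, COP_R = T_C/(T_H − T_C) = 121.15/178.00 = 0.6806.
W = Q_C/COP_R = 9340/0.6806 = 13720 W.

Ẇ_in ≈ 13720 W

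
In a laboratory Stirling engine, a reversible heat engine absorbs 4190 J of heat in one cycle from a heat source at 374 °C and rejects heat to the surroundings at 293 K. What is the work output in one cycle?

W ≈ 2293 J

T_H = 374 °C → 374 + 273.15 = 647.15 K.
For a reversible engine, η = 1 − T_C/T_H = 1 − 293.00/647.15 = 0.5472.
W = η·Q_H = 0.5472 × 4190 = 2293 J.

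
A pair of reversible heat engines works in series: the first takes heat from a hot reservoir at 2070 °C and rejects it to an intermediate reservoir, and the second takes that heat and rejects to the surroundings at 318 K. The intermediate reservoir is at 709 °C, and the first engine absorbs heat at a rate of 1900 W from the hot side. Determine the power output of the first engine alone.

T_H = 2070 °C → 2070 + 273.15 = 2343.15 K.
T_m = 709 °C → 709 + 273.15 = 982.15 K.
First-stage efficiency η₁ = 1 − T_m/T_H = 1 − 982.15/2343.15 = 0.5808.
W₁ = η₁·Q_H = 0.5808 × 1900 = 1104 W.

Ẇ₁ ≈ 1104 W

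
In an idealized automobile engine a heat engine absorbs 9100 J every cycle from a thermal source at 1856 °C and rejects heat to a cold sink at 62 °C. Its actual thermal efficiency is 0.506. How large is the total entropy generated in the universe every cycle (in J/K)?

T_H = 1856 °C → 1856 + 273.15 = 2129.15 K.
T_C = 62 °C → 62 + 273.15 = 335.15 K.
W = η·Q_H = 0.506 × 9100 = 4605 J, so Q_C = Q_H − W = 4495 J.
Reservoir entropy changes: ΔS_H = −Q_H/T_H = −9100/2129.15 = -4.274 J/K and ΔS_C = +Q_C/T_C = 4495/335.15 = 13.41 J/K.
ΔS_univ = −Q_H/T_H + Q_C/T_C = 9.14 J/K (> 0, since η = 0.506 < η_Carnot = 0.843).

ΔS_univ ≈ 9.14 J/K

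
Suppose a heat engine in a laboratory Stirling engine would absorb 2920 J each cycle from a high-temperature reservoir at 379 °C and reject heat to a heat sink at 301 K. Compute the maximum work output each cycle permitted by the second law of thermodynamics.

W_max ≈ 1572 J

T_H = 379 °C → 379 + 273.15 = 652.15 K.
By the Carnot theorem, η_max = 1 − T_C/T_H = 1 − 301.00/652.15 = 0.5384.
W_max = η_max · Q_H = 0.5384 × 2920 = 1572 J.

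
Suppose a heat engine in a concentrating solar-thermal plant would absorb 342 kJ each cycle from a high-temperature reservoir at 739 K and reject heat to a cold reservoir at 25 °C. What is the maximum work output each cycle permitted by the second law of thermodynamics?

W_max ≈ 204.0 kJ

T_C = 25 °C → 25 + 273.15 = 298.15 K.
The second-law ceiling is the Carnot efficiency, η_max = 1 − T_C/T_H = 1 − 298.15/739.00 = 0.5965.
W_max = η_max · Q_H = 0.5965 × 342 = 204.0 kJ.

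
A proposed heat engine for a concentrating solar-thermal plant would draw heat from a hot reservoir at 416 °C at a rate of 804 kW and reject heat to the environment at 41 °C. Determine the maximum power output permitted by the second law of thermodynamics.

T_H = 416 °C → 416 + 273.15 = 689.15 K.
T_C = 41 °C → 41 + 273.15 = 314.15 K.
No engine can exceed the Carnot limit: η_max = 1 − T_C/T_H = 1 − 314.15/689.15 = 0.5441.
W_max = η_max · Q_H = 0.5441 × 804 = 437 kW.

Ẇ_max ≈ 437 kW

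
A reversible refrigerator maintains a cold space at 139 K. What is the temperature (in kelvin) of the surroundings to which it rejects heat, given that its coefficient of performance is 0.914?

COP_R = T_C/(T_H − T_C) ⇒ T_H = T_C·(1 + 1/COP_R) = 139.00 × (1 + 1/0.914) = 291.1 K.

T_H ≈ 291.1 K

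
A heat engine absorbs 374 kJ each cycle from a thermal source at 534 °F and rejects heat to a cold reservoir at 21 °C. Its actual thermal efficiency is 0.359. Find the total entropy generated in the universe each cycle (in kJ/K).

T_H = 534 °F → (534 − 32) × 5/9 = 278.89 °C = 552.04 K.
T_C = 21 °C → 21 + 273.15 = 294.15 K.
W = η·Q_H = 0.359 × 374 = 134.3 kJ, so Q_C = Q_H − W = 239.7 kJ.
The hot reservoir loses entropy Q_H/T_H = 374/552.04 = 0.6775 kJ/K; the cold reservoir gains Q_C/T_C = 239.7/294.15 = 0.8150 kJ/K.
ΔS_univ = −Q_H/T_H + Q_C/T_C = 0.138 kJ/K (> 0, since η = 0.359 < η_Carnot = 0.467).

ΔS_univ ≈ 0.138 kJ/K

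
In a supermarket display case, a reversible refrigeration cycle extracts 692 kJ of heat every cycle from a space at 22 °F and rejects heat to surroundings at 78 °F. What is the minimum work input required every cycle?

W_in ≈ 80.5 kJ

T_H = 78 °F → (78 − 32) × 5/9 = 25.56 °C = 298.71 K.
T_C = 22 °F → (22 − 32) × 5/9 = -5.56 °C = 267.59 K.
The reversible coefficient of performance is COP_R = T_C/(T_H − T_C) = 267.59/31.11 = 8.6013.
W = Q_C/COP_R = 692/8.6013 = 80.5 kJ.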